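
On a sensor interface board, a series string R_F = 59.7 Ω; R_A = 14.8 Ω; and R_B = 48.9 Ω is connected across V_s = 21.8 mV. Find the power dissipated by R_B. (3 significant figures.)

Series current I = V_s/ΣR = 21.8/123.4 = 0.1767 mA.
P(R_B) = I²·R_B = (0.1767)² × 48.9 = 1.526 µW.

P ≈ 1.53 µW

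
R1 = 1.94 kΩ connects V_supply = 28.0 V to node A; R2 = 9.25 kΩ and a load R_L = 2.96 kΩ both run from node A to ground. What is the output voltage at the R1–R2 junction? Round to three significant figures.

V_out ≈ 15.0 V

The load sits in parallel with R2, giving an effective lower resistance R2' = R2·R_L/(R2+R_L) = 2.242 kΩ.
Then V_out = V_supply · R2'/(R1 + R2') = 28.0 × 2.242/4.182 = 15.01 V.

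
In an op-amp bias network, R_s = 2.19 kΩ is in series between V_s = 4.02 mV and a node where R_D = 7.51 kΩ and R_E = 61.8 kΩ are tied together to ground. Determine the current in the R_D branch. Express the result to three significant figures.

I ≈ 0.403 µA

Parallel bank: R_p = 1/(1/7.51 + 1/61.8) = 6.696 kΩ.
V_A = 4.02 × 6.696/8.886 = 3.029 mV.
I(R_D) = V_A / R_D = 3.029/7.51 = 0.4034 µA.
(Equivalently: I_total = 0.4524 µA, then current-divider fraction G_k/ΣG = 0.8916.)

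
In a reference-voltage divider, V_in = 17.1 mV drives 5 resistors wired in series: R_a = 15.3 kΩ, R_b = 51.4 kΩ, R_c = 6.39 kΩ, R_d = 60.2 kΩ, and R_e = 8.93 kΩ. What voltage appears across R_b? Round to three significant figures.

V ≈ 6.18 mV

ΣR = 15.3 + 51.4 + 6.39 + 60.2 + 8.93 = 142.2 kΩ.
By the voltage-divider rule, V = 17.1 × 51.40/142.2 = 6.180 mV.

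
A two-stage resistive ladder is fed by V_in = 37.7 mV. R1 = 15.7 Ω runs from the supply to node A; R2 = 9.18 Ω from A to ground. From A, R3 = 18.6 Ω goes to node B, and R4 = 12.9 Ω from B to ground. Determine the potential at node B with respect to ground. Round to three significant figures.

V_B ≈ 4.81 mV

Looking into the second stage from A: R3 + R4 = 31.50 Ω appears in parallel with R2.
Effective lower resistance at A: R2 ‖ 31.50 = 7.108 Ω.
So V_A = 37.7 × 0.3117 = 11.75 mV.
Then the unloaded second divider: V_B = V_A × R4/(R3+R4) = 11.75 × 0.4095 = 4.812 mV.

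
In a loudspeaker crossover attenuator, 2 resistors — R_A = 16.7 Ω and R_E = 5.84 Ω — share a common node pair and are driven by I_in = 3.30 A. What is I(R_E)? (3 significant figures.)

Two-branch current divider: I_k = I_in · R_other/(R_1 + R_2).
I(R_E) = 3.30 × 16.7/(16.7 + 5.84) = 3.30 × 0.7409 = 2.445 A.

I ≈ 2.44 A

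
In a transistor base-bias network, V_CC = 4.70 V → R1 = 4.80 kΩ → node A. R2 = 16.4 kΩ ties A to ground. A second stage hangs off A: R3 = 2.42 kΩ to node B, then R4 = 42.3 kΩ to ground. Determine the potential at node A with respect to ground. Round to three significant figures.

The second stage (R3 + R4 = 44.72 kΩ) loads node A in parallel with R2.
Effective lower resistance at A: R2 ‖ 44.72 = 12.00 kΩ.
V_A = 4.70 × 12.00/(4.80 + 12.00) = 3.357 V.

V_A ≈ 3.36 V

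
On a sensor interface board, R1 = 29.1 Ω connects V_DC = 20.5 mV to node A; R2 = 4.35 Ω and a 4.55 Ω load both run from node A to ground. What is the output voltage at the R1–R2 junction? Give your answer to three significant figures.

The load sits in parallel with R2, giving an effective lower resistance R2' = R2·R_L/(R2+R_L) = 2.224 Ω.
Voltage divider with the loaded lower leg: V_out = 20.5 × 2.224/(29.1 + 2.224) = 20.5 × 0.07100 = 1.455 mV.

V_out ≈ 1.46 mV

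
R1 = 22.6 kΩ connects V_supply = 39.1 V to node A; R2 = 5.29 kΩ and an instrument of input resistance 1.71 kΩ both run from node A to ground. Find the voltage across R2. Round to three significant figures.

R2 ‖ R_L = (5.29 × 1.71)/(5.29 + 1.71) = 1.292 kΩ.
Then V_out = V_supply · R2'/(R1 + R2') = 39.1 × 1.292/23.89 = 2.115 V.

V_out ≈ 2.11 V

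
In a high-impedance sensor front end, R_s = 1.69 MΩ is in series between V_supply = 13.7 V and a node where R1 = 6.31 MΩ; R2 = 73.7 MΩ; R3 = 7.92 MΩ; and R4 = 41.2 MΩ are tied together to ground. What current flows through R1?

I ≈ 1.41 µA

Equivalent of the parallel group: R_p = 3.100 MΩ.
V_A = 13.7 × 3.100/4.790 = 8.866 V.
Branch current I = V_A/R1 = 8.866/6.31 = 1.405 µA.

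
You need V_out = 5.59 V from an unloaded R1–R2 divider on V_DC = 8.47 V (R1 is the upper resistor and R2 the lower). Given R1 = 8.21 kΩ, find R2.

V_out/V_DC = R2/(R1+R2) = 0.6600.
R2 = R1 · 0.6600/(1 − 0.6600) = 15.94 kΩ.

R2 ≈ 15.9 kΩ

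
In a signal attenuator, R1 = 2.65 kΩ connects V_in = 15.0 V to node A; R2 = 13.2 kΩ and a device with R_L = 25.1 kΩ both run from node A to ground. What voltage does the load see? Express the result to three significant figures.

The load sits in parallel with R2, giving an effective lower resistance R2' = R2·R_L/(R2+R_L) = 8.651 kΩ.
Then V_out = V_in · R2'/(R1 + R2') = 15.0 × 8.651/11.30 = 11.48 V.
(Unloaded it would be 12.5 V; the load pulls it down.)

V_out ≈ 11.5 V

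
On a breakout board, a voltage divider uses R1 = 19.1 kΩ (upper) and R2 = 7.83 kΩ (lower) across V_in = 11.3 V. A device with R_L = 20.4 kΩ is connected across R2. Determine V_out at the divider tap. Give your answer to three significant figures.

First combine the lower leg with the load: R2 ‖ R_L = 5.658 kΩ.
Then V_out = V_in · R2'/(R1 + R2') = 11.3 × 5.658/24.76 = 2.582 V.
(Unloaded it would be 3.29 V; the load pulls it down.)

V_out ≈ 2.58 V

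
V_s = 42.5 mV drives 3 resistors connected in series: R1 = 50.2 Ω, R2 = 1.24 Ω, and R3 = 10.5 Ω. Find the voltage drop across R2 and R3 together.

V ≈ 8.06 mV

ΣR = 50.2 + 1.24 + 10.5 = 61.94 Ω.
R_{R2..R3} = 1.24 + 10.5 = 11.74 Ω.
Voltage divider: V = V_s · (11.74 / 61.94) = 42.5 × 0.1895 = 8.055 mV.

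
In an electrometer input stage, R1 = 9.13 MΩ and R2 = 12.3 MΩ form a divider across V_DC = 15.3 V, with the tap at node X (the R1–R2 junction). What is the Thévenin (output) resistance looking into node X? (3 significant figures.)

R_th ≈ 5.24 MΩ

With V_DC suppressed (replaced by a short), R_th = R1 ‖ R2 = (9.130 × 12.3)/(9.130 + 12.3) = 5.240 MΩ.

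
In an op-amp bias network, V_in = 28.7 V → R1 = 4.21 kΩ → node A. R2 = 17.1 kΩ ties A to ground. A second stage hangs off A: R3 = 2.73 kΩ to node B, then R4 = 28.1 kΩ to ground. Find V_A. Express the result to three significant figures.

Looking into the second stage from A: R3 + R4 = 30.83 kΩ appears in parallel with R2.
R2 ‖ (R3+R4) = 11.00 kΩ.
So V_A = 28.7 × 0.7232 = 20.76 V.

V_A ≈ 20.8 V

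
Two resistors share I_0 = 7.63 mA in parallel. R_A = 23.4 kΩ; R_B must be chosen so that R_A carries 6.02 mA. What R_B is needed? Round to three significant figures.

R_B ≈ 87.5 kΩ

Two-branch current divider: I_A = I_0 · R_B/(R_A + R_B).
6.02/7.63 = R_B/(R_A + R_B) → R_B = R_A · (0.7890)/(1 − 0.7890) = 23.4 × 3.739 = 87.50 kΩ.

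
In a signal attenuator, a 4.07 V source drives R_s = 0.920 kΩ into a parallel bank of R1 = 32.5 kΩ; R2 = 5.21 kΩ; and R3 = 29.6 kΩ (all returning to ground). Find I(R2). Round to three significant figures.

Equivalent of the parallel group: R_p = 3.899 kΩ.
V_A by voltage divider: V_A = 4.07 × 3.899/(0.920 + 3.899) = 3.293 V.
I(R2) = V_A / R2 = 3.293/5.21 = 0.6320 mA.

I ≈ 0.632 mA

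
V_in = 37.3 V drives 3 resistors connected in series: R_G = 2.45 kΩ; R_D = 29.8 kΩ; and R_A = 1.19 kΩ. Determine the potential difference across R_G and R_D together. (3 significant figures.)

V ≈ 36.0 V

Total series resistance ΣR = 2.45 + 29.8 + 1.19 = 33.44 kΩ.
R_{R_G..R_D} = 2.45 + 29.8 = 32.25 kΩ.
V = V_in · R/ΣR = 37.3 × 0.9644 = 35.97 V.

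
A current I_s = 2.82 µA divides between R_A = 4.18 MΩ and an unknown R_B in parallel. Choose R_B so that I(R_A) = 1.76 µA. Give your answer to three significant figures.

R_B ≈ 6.94 MΩ

The fraction through R_A equals R_B/(R_A+R_B).
1.76/2.82 = R_B/(R_A + R_B) → R_B = R_A · (0.6241)/(1 − 0.6241) = 4.18 × 1.660 = 6.940 MΩ.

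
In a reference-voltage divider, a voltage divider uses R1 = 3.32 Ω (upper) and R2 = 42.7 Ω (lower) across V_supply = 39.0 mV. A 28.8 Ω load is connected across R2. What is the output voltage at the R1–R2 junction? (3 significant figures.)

V_out ≈ 32.7 mV

First combine the lower leg with the load: R2 ‖ R_L = 17.20 Ω.
Now apply the divider: V_out = 39.0 × 0.8382 = 32.69 mV.
(Unloaded it would be 36.2 mV; the load pulls it down.)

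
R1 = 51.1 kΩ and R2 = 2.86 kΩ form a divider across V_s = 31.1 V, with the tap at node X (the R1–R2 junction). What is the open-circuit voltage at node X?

With X open, the divider is unloaded: V_th = 31.1 × 2.86/53.96 = 1.648 V.

V_th ≈ 1.65 V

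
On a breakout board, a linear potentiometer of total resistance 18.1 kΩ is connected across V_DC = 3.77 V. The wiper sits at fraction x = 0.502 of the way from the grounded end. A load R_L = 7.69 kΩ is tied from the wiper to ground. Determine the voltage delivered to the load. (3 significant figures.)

V_out ≈ 1.19 V

Lower segment x·R_p = 9.086 kΩ; upper segment (1−x)·R_p = 9.014 kΩ.
Lower segment in parallel with the load: 9.086 ‖ 7.69 = 4.165 kΩ.
Loaded-divider output: V_out = 3.77 × 0.3160 = 1.191 V.
(Unloaded: V_out = x·V_DC = 1.89 V.)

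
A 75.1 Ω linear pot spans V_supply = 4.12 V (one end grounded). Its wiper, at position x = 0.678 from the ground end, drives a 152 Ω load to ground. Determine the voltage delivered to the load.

Lower segment x·R_p = 50.92 Ω; upper segment (1−x)·R_p = 24.18 Ω.
R_L loads the lower segment: effective lower R = 38.14 Ω.
Loaded-divider output: V_out = 4.12 × 0.6120 = 2.521 V.
(Unloaded: V_out = x·V_supply = 2.79 V.)

V_out ≈ 2.52 V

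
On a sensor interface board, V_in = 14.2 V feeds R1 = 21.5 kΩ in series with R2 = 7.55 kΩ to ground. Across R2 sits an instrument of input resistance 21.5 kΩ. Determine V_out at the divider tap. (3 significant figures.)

The load sits in parallel with R2, giving an effective lower resistance R2' = R2·R_L/(R2+R_L) = 5.588 kΩ.
Then V_out = V_in · R2'/(R1 + R2') = 14.2 × 5.588/27.09 = 2.929 V.

V_out ≈ 2.93 V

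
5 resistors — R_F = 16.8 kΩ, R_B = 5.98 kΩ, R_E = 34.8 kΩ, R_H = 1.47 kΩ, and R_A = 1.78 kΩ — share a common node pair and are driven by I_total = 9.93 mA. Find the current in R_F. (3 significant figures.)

I ≈ 0.395 mA

Conductances: ΣG = 1/16.8 + 1/5.98 + 1/34.8 + 1/1.47 + 1/1.78 = 1.498 (1/kΩ).
R_F takes the fraction G_k/ΣG = 0.05952/1.498 = 0.03975, so I = 9.93 × 0.03975 = 0.3947 mA.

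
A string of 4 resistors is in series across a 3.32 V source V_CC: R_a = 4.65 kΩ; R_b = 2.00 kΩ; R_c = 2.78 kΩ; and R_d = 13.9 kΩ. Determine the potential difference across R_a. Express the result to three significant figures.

Total series resistance ΣR = 4.65 + 2.00 + 2.78 + 13.9 = 23.33 kΩ.
By the voltage-divider rule, V = 3.32 × 4.650/23.33 = 0.6617 V.

V ≈ 0.662 V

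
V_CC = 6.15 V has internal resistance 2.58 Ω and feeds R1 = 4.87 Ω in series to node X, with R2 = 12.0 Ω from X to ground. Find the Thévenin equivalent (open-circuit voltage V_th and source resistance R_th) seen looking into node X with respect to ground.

V_th ≈ 3.79 V, R_th ≈ 4.60 Ω

R1' = 2.58 + 4.87 = 7.450 Ω (source resistance + R1).
V_th is the unloaded tap voltage: V_CC · R2/(R1'+R2) = 6.15 × 0.6170 = 3.794 V.
With V_CC suppressed (replaced by a short), R_th = R1' ‖ R2 = (7.450 × 12.0)/(7.450 + 12.0) = 4.596 Ω.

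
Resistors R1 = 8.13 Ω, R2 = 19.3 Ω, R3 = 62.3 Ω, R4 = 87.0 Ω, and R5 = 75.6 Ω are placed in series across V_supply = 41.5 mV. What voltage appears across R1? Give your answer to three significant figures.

Total series resistance ΣR = 8.13 + 19.3 + 62.3 + 87.0 + 75.6 = 252.3 Ω.
By the voltage-divider rule, V = 41.5 × 8.130/252.3 = 1.337 mV.

V ≈ 1.34 mV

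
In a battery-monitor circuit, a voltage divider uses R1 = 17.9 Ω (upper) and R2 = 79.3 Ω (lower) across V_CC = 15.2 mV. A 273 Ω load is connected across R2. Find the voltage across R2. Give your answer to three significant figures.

V_out ≈ 11.8 mV

R2 ‖ R_L = (79.3 × 273)/(79.3 + 273) = 61.45 Ω.
Voltage divider with the loaded lower leg: V_out = 15.2 × 61.45/(17.9 + 61.45) = 15.2 × 0.7744 = 11.77 mV.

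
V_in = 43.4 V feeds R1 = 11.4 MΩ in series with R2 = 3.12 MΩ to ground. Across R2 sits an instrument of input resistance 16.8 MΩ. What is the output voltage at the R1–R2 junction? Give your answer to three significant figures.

R2 ‖ R_L = (3.12 × 16.8)/(3.12 + 16.8) = 2.631 MΩ.
Voltage divider with the loaded lower leg: V_out = 43.4 × 2.631/(11.4 + 2.631) = 43.4 × 0.1875 = 8.139 V.
(Unloaded it would be 9.33 V; the load pulls it down.)

V_out ≈ 8.14 V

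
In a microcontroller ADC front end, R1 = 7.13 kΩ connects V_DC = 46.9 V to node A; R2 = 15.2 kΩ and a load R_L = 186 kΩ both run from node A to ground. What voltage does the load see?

First combine the lower leg with the load: R2 ‖ R_L = 14.05 kΩ.
Voltage divider with the loaded lower leg: V_out = 46.9 × 14.05/(7.13 + 14.05) = 46.9 × 0.6634 = 31.11 V.

V_out ≈ 31.1 V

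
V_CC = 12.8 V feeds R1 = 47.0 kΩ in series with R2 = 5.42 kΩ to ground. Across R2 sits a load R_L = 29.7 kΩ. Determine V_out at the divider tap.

V_out ≈ 1.14 V

The load sits in parallel with R2, giving an effective lower resistance R2' = R2·R_L/(R2+R_L) = 4.584 kΩ.
Then V_out = V_CC · R2'/(R1 + R2') = 12.8 × 4.584/51.58 = 1.137 V.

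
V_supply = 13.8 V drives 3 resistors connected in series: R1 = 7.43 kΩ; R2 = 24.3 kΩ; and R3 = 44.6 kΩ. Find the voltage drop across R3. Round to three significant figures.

V ≈ 8.06 V

ΣR = 7.43 + 24.3 + 44.6 = 76.33 kΩ.
Voltage divider: V = V_supply · (44.60 / 76.33) = 13.8 × 0.5843 = 8.063 V.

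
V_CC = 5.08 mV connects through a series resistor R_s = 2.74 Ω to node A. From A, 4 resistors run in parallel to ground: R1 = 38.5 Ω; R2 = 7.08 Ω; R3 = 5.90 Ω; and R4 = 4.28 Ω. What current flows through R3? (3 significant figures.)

I ≈ 0.336 mA

Equivalent of the parallel group: R_p = 1.753 Ω.
V_A = 5.08 × 1.753/4.493 = 1.982 mV.
Branch current I = V_A/R3 = 1.982/5.90 = 0.3360 mA.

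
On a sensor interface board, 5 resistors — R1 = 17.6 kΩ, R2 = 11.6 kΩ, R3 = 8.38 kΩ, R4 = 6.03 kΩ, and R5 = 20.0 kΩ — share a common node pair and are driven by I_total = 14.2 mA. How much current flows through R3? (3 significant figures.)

I ≈ 3.54 mA

ΣG = 1/17.6 + 1/11.6 + 1/8.38 + 1/6.03 + 1/20.0 = 0.4782.
By the current-divider rule, I = I_total · G_k/ΣG = 14.2 × 0.2495 = 3.544 mA.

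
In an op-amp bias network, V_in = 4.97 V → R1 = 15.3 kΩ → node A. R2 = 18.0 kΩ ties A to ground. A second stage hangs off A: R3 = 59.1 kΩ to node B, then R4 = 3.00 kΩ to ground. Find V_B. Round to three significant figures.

V_B ≈ 0.115 V

Looking into the second stage from A: R3 + R4 = 62.10 kΩ appears in parallel with R2.
Effective lower resistance at A: R2 ‖ 62.10 = 13.96 kΩ.
V_A = 4.97 × 13.96/(15.3 + 13.96) = 2.371 V.
Then the unloaded second divider: V_B = V_A × R4/(R3+R4) = 2.371 × 0.04831 = 0.1145 V.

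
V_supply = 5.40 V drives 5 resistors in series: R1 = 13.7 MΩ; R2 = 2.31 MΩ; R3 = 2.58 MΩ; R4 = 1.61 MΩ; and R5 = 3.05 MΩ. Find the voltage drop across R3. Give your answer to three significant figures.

V ≈ 0.599 V

ΣR = 13.7 + 2.31 + 2.58 + 1.61 + 3.05 = 23.25 MΩ.
V = V_supply · R/ΣR = 5.40 × 0.1110 = 0.5992 V.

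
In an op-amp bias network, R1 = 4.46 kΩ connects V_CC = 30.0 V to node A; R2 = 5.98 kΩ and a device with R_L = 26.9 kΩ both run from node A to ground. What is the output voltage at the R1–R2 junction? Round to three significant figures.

V_out ≈ 15.7 V

The load sits in parallel with R2, giving an effective lower resistance R2' = R2·R_L/(R2+R_L) = 4.892 kΩ.
Now apply the divider: V_out = 30.0 × 0.5231 = 15.69 V.
(Unloaded it would be 17.2 V; the load pulls it down.)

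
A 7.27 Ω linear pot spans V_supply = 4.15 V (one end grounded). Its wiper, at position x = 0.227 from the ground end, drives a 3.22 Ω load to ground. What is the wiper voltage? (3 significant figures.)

Lower segment x·R_p = 1.650 Ω; upper segment (1−x)·R_p = 5.620 Ω.
(x·R_p) ‖ R_L = 1.091 Ω.
Then V_out = V_supply · 1.091/(5.620 + 1.091) = 0.6747 V.

V_out ≈ 0.675 V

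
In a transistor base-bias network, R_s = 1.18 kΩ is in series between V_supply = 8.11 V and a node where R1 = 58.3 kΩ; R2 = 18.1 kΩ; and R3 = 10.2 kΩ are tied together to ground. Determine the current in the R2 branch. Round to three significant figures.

I ≈ 0.373 mA

Combine the parallel branches: R_p = (1/58.3 + 1/18.1 + 1/10.2)⁻¹ = 5.867 kΩ.
V_A by voltage divider: V_A = 8.11 × 5.867/(1.18 + 5.867) = 6.752 V.
Branch current I = V_A/R2 = 6.752/18.1 = 0.3730 mA.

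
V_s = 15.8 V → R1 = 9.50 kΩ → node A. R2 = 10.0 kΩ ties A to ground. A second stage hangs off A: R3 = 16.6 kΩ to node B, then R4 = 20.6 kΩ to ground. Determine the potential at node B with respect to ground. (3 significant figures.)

Looking into the second stage from A: R3 + R4 = 37.20 kΩ appears in parallel with R2.
R2 ‖ (R3+R4) = 7.881 kΩ.
V_A = 15.8 × 7.881/(9.50 + 7.881) = 7.164 V.
Then the unloaded second divider: V_B = V_A × R4/(R3+R4) = 7.164 × 0.5538 = 3.967 V.

V_B ≈ 3.97 V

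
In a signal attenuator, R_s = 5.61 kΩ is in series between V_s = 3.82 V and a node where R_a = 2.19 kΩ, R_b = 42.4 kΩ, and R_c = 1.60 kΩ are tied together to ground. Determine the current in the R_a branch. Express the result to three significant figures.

I ≈ 0.242 mA

Parallel bank: R_p = 1/(1/2.19 + 1/42.4 + 1/1.60) = 0.9048 kΩ.
V_A by voltage divider: V_A = 3.82 × 0.9048/(5.61 + 0.9048) = 0.5305 V.
Branch current I = V_A/R_a = 0.5305/2.19 = 0.2423 mA.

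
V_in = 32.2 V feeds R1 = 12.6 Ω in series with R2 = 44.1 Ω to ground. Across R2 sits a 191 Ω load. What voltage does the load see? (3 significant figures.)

The load sits in parallel with R2, giving an effective lower resistance R2' = R2·R_L/(R2+R_L) = 35.83 Ω.
Then V_out = V_in · R2'/(R1 + R2') = 32.2 × 35.83/48.43 = 23.82 V.
(Unloaded it would be 25.0 V; the load pulls it down.)

V_out ≈ 23.8 V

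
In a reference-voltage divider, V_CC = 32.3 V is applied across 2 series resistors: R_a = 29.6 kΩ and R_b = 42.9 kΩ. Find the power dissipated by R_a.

ΣR = 72.50 kΩ → I = 32.3/72.50 = 0.4455 mA.
V(R_a) = I·R = 13.19 V; P = V·I = 13.19 × 0.4455 = 5.875 mW.

P ≈ 5.88 mW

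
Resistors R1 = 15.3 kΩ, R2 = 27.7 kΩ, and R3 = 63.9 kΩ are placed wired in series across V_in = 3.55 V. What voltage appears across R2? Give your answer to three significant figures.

ΣR = 15.3 + 27.7 + 63.9 = 106.9 kΩ.
By the voltage-divider rule, V = 3.55 × 27.70/106.9 = 0.9199 V.

V ≈ 0.920 V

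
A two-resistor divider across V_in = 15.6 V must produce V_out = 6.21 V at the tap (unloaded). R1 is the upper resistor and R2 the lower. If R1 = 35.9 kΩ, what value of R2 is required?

The divider ratio is R2/(R1+R2) = 6.21/15.6 = 0.3981.
Rearranging, R2 = R1·k/(1−k) = 35.9 × 0.6613 = 23.74 kΩ.

R2 ≈ 23.7 kΩ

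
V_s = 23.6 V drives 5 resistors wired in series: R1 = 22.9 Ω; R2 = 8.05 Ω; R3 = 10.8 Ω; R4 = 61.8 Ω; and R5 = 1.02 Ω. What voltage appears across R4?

V ≈ 13.9 V

ΣR = 22.9 + 8.05 + 10.8 + 61.8 + 1.02 = 104.6 Ω.
V = V_s · R/ΣR = 23.6 × 0.5910 = 13.95 V.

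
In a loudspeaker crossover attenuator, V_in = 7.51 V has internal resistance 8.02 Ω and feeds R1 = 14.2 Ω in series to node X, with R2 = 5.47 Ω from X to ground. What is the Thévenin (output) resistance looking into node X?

R1' = 8.02 + 14.2 = 22.22 Ω (source resistance + R1).
Looking into X with the source shorted: R_th = R1'·R2/(R1'+R2) = 22.22 × 5.47/27.69 = 4.389 Ω.

R_th ≈ 4.39 Ω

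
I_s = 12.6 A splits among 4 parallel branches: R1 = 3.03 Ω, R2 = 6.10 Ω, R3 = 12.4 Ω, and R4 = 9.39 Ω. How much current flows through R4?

I ≈ 1.97 A

Conductances: ΣG = 1/3.03 + 1/6.10 + 1/12.4 + 1/9.39 = 0.6811 (1/Ω).
By the current-divider rule, I = I_s · G_k/ΣG = 12.6 × 0.1564 = 1.970 A.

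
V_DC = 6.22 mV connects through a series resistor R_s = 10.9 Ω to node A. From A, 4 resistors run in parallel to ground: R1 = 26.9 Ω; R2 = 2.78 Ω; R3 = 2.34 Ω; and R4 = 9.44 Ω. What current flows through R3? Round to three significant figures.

Parallel bank: R_p = 1/(1/26.9 + 1/2.78 + 1/2.34 + 1/9.44) = 1.075 Ω.
V_A by voltage divider: V_A = 6.22 × 1.075/(10.9 + 1.075) = 0.5584 mV.
Branch current I = V_A/R3 = 0.5584/2.34 = 0.2386 mA.

I ≈ 0.239 mA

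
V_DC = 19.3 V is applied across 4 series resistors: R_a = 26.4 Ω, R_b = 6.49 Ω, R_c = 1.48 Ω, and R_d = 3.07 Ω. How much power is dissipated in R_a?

ΣR = 37.44 Ω → I = 19.3/37.44 = 0.5155 A.
P(R_a) = I²·R_a = (0.5155)² × 26.4 = 7.015 W.

P ≈ 7.02 W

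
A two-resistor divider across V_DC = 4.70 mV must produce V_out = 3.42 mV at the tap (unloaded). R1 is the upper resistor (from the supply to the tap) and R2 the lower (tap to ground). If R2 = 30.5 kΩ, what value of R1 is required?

R1 ≈ 11.4 kΩ

V_out/V_DC = R2/(R1+R2) = 0.7277.
So R1 = R2 · (V_DC/V_out − 1) = 30.5 × (4.70/3.42 − 1) = 30.5 × 0.3743 = 11.42 kΩ.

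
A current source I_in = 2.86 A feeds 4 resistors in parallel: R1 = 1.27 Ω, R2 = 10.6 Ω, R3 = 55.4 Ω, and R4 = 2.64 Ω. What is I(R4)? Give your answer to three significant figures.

Conductances: ΣG = 1/1.27 + 1/10.6 + 1/55.4 + 1/2.64 = 1.279 (1/Ω).
Current divider: I(R4) = I_in · G_k/ΣG = 2.86 × (0.3788/1.279) = 2.86 × 0.2963 = 0.8473 A.

I ≈ 0.847 A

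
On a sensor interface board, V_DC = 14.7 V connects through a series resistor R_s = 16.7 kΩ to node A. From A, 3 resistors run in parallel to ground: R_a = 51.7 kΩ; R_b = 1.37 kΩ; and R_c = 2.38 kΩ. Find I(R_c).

I ≈ 0.301 mA

Parallel bank: R_p = 1/(1/51.7 + 1/1.37 + 1/2.38) = 0.8551 kΩ.
V_A = 14.7 × 0.8551/17.56 = 0.7160 V.
Branch current I = V_A/R_c = 0.7160/2.38 = 0.3009 mA.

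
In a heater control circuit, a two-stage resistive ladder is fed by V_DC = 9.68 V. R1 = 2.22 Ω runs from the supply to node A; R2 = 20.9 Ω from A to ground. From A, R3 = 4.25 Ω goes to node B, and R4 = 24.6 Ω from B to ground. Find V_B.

Node A sees R2 in parallel with the series input of stage 2, R3 + R4 = 28.85 Ω.
Effective lower resistance at A: R2 ‖ 28.85 = 12.12 Ω.
So V_A = 9.68 × 0.8452 = 8.181 V.
V_B = V_A × 0.8527 = 6.976 V.

V_B ≈ 6.98 V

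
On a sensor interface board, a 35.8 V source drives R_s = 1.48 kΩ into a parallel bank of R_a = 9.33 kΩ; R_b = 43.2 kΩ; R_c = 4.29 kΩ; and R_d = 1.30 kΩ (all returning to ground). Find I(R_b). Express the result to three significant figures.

I ≈ 0.310 mA

Equivalent of the parallel group: R_p = 0.8829 kΩ.
V_A by voltage divider: V_A = 35.8 × 0.8829/(1.48 + 0.8829) = 13.38 V.
Branch current I = V_A/R_b = 13.38/43.2 = 0.3096 mA.
(Check via current divider: I_total = 15.15 mA; share G_k/ΣG = 0.02044 → same result.)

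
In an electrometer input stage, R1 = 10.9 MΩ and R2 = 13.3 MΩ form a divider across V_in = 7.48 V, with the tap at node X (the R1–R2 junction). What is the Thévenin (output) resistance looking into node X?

With V_in suppressed (replaced by a short), R_th = R1 ‖ R2 = (10.90 × 13.3)/(10.90 + 13.3) = 5.990 MΩ.

R_th ≈ 5.99 MΩ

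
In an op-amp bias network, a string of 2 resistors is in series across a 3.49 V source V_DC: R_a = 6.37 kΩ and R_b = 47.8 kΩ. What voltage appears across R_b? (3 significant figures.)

V ≈ 3.08 V

Total series resistance ΣR = 6.37 + 47.8 = 54.17 kΩ.
By the voltage-divider rule, V = 3.49 × 47.80/54.17 = 3.080 V.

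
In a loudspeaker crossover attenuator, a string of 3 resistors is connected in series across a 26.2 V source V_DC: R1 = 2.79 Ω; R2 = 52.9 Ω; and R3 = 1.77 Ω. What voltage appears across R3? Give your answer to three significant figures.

V ≈ 0.807 V

ΣR = 2.79 + 52.9 + 1.77 = 57.46 Ω.
By the voltage-divider rule, V = 26.2 × 1.770/57.46 = 0.8071 V.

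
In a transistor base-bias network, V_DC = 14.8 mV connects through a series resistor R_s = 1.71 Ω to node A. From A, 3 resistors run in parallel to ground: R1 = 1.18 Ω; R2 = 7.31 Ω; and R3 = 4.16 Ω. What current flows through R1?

I ≈ 4.05 mA

Combine the parallel branches: R_p = (1/1.18 + 1/7.31 + 1/4.16)⁻¹ = 0.8166 Ω.
Node voltage V_A = V_DC · R_p/(R_s + R_p) = 14.8 × 0.3232 = 4.783 mV.
Branch current I = V_A/R1 = 4.783/1.18 = 4.054 mA.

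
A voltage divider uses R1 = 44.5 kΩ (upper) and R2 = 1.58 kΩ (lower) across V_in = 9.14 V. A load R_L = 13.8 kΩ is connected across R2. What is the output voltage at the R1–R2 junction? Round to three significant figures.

First combine the lower leg with the load: R2 ‖ R_L = 1.418 kΩ.
Now apply the divider: V_out = 9.14 × 0.03087 = 0.2822 V.

V_out ≈ 0.282 V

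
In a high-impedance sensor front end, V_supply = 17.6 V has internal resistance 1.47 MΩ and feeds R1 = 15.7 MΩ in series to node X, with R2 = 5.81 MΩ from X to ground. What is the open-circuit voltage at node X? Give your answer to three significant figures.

R1' = 1.47 + 15.7 = 17.17 MΩ (source resistance + R1).
With X open, the divider is unloaded: V_th = 17.6 × 5.81/22.98 = 4.450 V.

V_th ≈ 4.45 V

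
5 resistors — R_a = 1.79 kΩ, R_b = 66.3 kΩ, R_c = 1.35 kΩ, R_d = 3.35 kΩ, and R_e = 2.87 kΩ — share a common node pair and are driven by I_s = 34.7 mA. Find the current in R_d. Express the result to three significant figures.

ΣG = 1/1.79 + 1/66.3 + 1/1.35 + 1/3.35 + 1/2.87 = 1.961.
Current divider: I(R_d) = I_s · G_k/ΣG = 34.7 × (0.2985/1.961) = 34.7 × 0.1522 = 5.281 mA.

I ≈ 5.28 mA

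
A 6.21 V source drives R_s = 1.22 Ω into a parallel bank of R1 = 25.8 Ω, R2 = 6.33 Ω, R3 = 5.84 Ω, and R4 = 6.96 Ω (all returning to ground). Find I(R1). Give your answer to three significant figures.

I ≈ 0.148 A

Equivalent of the parallel group: R_p = 1.954 Ω.
V_A by voltage divider: V_A = 6.21 × 1.954/(1.22 + 1.954) = 3.823 V.
I(R1) = V_A / R1 = 3.823/25.8 = 0.1482 A.
(Equivalently: I_total = 1.956 A, then current-divider fraction G_k/ΣG = 0.07575.)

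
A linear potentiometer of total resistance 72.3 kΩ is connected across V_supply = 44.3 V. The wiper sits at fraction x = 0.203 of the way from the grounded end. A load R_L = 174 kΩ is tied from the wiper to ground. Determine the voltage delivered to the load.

The pot divides into 57.62 kΩ above the wiper and 14.68 kΩ below.
R_L loads the lower segment: effective lower R = 13.54 kΩ.
Loaded-divider output: V_out = 44.3 × 0.1902 = 8.426 V.

V_out ≈ 8.43 V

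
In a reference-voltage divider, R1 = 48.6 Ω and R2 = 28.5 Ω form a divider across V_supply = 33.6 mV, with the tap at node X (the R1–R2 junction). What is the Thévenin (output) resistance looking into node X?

R_th ≈ 18.0 Ω

Zeroing V_supply shorts the top of R1 to ground, so R_th = R1 ‖ R2 = 17.96 Ω.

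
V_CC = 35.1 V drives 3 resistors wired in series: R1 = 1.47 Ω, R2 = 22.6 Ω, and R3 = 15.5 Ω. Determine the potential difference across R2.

ΣR = 1.47 + 22.6 + 15.5 = 39.57 Ω.
V = V_CC · R/ΣR = 35.1 × 0.5711 = 20.05 V.

V ≈ 20.0 V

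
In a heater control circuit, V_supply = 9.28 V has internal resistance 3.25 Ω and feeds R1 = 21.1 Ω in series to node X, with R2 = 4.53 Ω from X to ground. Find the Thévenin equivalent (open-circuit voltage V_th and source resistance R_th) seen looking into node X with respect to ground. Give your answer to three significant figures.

R1' = 3.25 + 21.1 = 24.35 Ω (source resistance + R1).
Open-circuit (no load on X): V_th = V_supply · R2/(R1' + R2) = 9.28 × 4.53/(24.35 + 4.53) = 1.456 V.
Zeroing V_supply shorts the top of R1' to ground, so R_th = R1' ‖ R2 = 3.819 Ω.

V_th ≈ 1.46 V, R_th ≈ 3.82 Ω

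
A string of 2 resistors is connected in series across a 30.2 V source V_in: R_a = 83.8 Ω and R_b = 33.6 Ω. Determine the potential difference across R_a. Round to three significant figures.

V ≈ 21.6 V

Total series resistance ΣR = 83.8 + 33.6 = 117.4 Ω.
V = V_in · R/ΣR = 30.2 × 0.7138 = 21.56 V.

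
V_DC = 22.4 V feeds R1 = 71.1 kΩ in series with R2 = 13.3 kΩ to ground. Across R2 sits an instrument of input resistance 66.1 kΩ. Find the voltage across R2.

V_out ≈ 3.02 V

First combine the lower leg with the load: R2 ‖ R_L = 11.07 kΩ.
Voltage divider with the loaded lower leg: V_out = 22.4 × 11.07/(71.1 + 11.07) = 22.4 × 0.1347 = 3.018 V.
(Unloaded it would be 3.53 V; the load pulls it down.)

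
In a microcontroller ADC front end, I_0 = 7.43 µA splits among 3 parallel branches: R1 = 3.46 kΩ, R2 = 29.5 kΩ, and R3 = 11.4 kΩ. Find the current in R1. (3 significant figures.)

Total conductance ΣG = 1/3.46 + 1/29.5 + 1/11.4 = 0.4106 (units of 1/kΩ).
By the current-divider rule, I = I_0 · G_k/ΣG = 7.43 × 0.7038 = 5.229 µA.

I ≈ 5.23 µA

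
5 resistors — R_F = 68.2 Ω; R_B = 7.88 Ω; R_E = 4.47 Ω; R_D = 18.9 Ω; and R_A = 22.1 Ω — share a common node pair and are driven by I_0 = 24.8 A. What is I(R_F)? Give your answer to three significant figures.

I ≈ 0.785 A

Conductances: ΣG = 1/68.2 + 1/7.88 + 1/4.47 + 1/18.9 + 1/22.1 = 0.4634 (1/Ω).
Current divider: I(R_F) = I_0 · G_k/ΣG = 24.8 × (0.01466/0.4634) = 24.8 × 0.03164 = 0.7846 A.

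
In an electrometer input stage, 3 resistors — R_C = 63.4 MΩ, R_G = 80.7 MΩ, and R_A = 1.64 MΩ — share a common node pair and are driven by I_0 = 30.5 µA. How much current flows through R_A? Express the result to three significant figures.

I ≈ 29.2 µA

ΣG = 1/63.4 + 1/80.7 + 1/1.64 = 0.6379.
Current divider: I(R_A) = I_0 · G_k/ΣG = 30.5 × (0.6098/0.6379) = 30.5 × 0.9558 = 29.15 µA.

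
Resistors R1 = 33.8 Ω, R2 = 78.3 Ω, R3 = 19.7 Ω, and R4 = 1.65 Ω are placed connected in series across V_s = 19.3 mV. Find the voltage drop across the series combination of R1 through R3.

Series total: ΣR = 33.8 + 78.3 + 19.7 + 1.65 = 133.4 Ω.
R_{R1..R3} = 33.8 + 78.3 + 19.7 = 131.8 Ω.
Voltage divider: V = V_s · (131.8 / 133.4) = 19.3 × 0.9876 = 19.06 mV.

V ≈ 19.1 mV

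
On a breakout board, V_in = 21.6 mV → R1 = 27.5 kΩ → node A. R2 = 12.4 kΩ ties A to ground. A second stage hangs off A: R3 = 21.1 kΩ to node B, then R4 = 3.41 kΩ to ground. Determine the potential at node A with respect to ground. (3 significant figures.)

V_A ≈ 4.98 mV

The second stage (R3 + R4 = 24.51 kΩ) loads node A in parallel with R2.
Effective lower resistance at A: R2 ‖ 24.51 = 8.234 kΩ.
V_A = 21.6 × 8.234/(27.5 + 8.234) = 4.977 mV.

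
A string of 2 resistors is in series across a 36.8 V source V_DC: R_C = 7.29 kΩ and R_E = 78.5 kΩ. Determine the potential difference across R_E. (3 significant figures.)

Series total: ΣR = 7.29 + 78.5 = 85.79 kΩ.
By the voltage-divider rule, V = 36.8 × 78.50/85.79 = 33.67 V.

V ≈ 33.7 V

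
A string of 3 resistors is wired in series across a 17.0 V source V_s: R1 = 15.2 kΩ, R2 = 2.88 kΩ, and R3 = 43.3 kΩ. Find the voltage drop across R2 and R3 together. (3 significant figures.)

Total series resistance ΣR = 15.2 + 2.88 + 43.3 = 61.38 kΩ.
R_{R2..R3} = 2.88 + 43.3 = 46.18 kΩ.
By the voltage-divider rule, V = 17.0 × 46.18/61.38 = 12.79 V.

V ≈ 12.8 V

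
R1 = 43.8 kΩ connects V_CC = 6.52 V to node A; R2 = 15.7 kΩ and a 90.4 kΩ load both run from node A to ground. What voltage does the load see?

First combine the lower leg with the load: R2 ‖ R_L = 13.38 kΩ.
Now apply the divider: V_out = 6.52 × 0.2340 = 1.525 V.
(Unloaded it would be 1.72 V; the load pulls it down.)

V_out ≈ 1.53 V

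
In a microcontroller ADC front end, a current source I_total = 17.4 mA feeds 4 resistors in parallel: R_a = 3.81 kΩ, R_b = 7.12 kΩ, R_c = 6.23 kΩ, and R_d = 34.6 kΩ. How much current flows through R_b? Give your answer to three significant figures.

I ≈ 4.13 mA

Total conductance ΣG = 1/3.81 + 1/7.12 + 1/6.23 + 1/34.6 = 0.5923 (units of 1/kΩ).
By the current-divider rule, I = I_total · G_k/ΣG = 17.4 × 0.2371 = 4.126 mA.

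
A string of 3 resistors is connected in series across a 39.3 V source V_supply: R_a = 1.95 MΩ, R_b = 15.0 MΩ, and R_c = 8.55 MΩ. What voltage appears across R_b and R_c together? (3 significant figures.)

V ≈ 36.3 V

Total series resistance ΣR = 1.95 + 15.0 + 8.55 = 25.50 MΩ.
R_{R_b..R_c} = 15.0 + 8.55 = 23.55 MΩ.
V = V_supply · R/ΣR = 39.3 × 0.9235 = 36.29 V.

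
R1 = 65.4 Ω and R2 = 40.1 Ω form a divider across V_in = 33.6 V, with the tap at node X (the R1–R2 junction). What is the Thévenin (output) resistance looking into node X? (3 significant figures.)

R_th ≈ 24.9 Ω

Looking into X with the source shorted: R_th = R1·R2/(R1+R2) = 65.40 × 40.1/105.5 = 24.86 Ω.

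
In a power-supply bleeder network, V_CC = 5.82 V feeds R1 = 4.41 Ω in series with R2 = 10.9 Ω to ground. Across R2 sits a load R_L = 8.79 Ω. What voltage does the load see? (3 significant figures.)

First combine the lower leg with the load: R2 ‖ R_L = 4.866 Ω.
Voltage divider with the loaded lower leg: V_out = 5.82 × 4.866/(4.41 + 4.866) = 5.82 × 0.5246 = 3.053 V.

V_out ≈ 3.05 V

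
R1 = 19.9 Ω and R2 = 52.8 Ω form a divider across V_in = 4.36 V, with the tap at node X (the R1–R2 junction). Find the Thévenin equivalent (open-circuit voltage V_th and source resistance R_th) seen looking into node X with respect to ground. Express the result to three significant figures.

V_th ≈ 3.17 V, R_th ≈ 14.5 Ω

V_th is the unloaded tap voltage: V_in · R2/(R1+R2) = 4.36 × 0.7263 = 3.167 V.
Zeroing V_in shorts the top of R1 to ground, so R_th = R1 ‖ R2 = 14.45 Ω.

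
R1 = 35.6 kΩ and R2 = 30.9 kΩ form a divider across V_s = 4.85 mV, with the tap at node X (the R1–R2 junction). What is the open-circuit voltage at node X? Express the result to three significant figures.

V_th ≈ 2.25 mV

Open-circuit (no load on X): V_th = V_s · R2/(R1 + R2) = 4.85 × 30.9/(35.60 + 30.9) = 2.254 mV.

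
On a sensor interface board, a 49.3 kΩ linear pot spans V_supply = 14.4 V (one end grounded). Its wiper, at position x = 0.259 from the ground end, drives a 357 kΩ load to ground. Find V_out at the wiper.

V_out ≈ 3.63 V

The pot divides into 36.53 kΩ above the wiper and 12.77 kΩ below.
Lower segment in parallel with the load: 12.77 ‖ 357 = 12.33 kΩ.
Then V_out = V_supply · 12.33/(36.53 + 12.33) = 3.633 V.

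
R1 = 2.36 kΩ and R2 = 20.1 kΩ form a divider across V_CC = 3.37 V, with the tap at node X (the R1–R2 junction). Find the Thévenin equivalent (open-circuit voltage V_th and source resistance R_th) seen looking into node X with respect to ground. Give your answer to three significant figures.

V_th ≈ 3.02 V, R_th ≈ 2.11 kΩ

Open-circuit (no load on X): V_th = V_CC · R2/(R1 + R2) = 3.37 × 20.1/(2.360 + 20.1) = 3.016 V.
With V_CC suppressed (replaced by a short), R_th = R1 ‖ R2 = (2.360 × 20.1)/(2.360 + 20.1) = 2.112 kΩ.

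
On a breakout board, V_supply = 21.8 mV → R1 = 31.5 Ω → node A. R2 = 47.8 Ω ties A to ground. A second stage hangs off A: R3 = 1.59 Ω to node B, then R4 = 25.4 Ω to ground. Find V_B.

The second stage (R3 + R4 = 26.99 Ω) loads node A in parallel with R2.
Effective lower resistance at A: R2 ‖ 26.99 = 17.25 Ω.
V_A = 21.8 × 17.25/(31.5 + 17.25) = 7.714 mV.
Stage 2 is unloaded, so V_B = V_A · R4/(R3+R4) = 7.714 × 25.4/26.99 = 7.259 mV.

V_B ≈ 7.26 mV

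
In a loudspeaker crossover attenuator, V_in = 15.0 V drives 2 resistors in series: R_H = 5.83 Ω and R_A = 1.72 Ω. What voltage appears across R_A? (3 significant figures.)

V ≈ 3.42 V

ΣR = 5.83 + 1.72 = 7.550 Ω.
Voltage divider: V = V_in · (1.720 / 7.550) = 15.0 × 0.2278 = 3.417 V.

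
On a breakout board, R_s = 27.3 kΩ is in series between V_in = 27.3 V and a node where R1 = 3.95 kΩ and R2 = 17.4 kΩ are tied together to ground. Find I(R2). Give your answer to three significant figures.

I ≈ 0.165 mA

Combine the parallel branches: R_p = (1/3.95 + 1/17.4)⁻¹ = 3.219 kΩ.
V_A = 27.3 × 3.219/30.52 = 2.880 V.
Branch current I = V_A/R2 = 2.880/17.4 = 0.1655 mA.
(Check via current divider: I_total = 0.8945 mA; share G_k/ΣG = 0.1850 → same result.)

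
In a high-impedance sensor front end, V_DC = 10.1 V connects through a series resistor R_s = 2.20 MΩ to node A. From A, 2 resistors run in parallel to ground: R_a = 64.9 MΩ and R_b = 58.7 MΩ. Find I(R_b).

Combine the parallel branches: R_p = (1/64.9 + 1/58.7)⁻¹ = 30.82 MΩ.
Node voltage V_A = V_DC · R_p/(R_s + R_p) = 10.1 × 0.9334 = 9.427 V.
I(R_b) = V_A / R_b = 9.427/58.7 = 0.1606 µA.
(Check via current divider: I_total = 0.3059 µA; share G_k/ΣG = 0.5251 → same result.)

I ≈ 0.161 µA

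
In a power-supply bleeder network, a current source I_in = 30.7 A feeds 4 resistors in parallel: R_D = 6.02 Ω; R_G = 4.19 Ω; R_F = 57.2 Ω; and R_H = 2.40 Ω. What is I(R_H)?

I ≈ 15.2 A

Conductances: ΣG = 1/6.02 + 1/4.19 + 1/57.2 + 1/2.40 = 0.8389 (1/Ω).
Current divider: I(R_H) = I_in · G_k/ΣG = 30.7 × (0.4167/0.8389) = 30.7 × 0.4967 = 15.25 A.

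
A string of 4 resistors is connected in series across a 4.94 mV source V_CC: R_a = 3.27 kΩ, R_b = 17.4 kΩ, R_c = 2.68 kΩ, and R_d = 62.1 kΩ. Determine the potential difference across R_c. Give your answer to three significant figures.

V ≈ 0.155 mV

Total series resistance ΣR = 3.27 + 17.4 + 2.68 + 62.1 = 85.45 kΩ.
Voltage divider: V = V_CC · (2.680 / 85.45) = 4.94 × 0.03136 = 0.1549 mV.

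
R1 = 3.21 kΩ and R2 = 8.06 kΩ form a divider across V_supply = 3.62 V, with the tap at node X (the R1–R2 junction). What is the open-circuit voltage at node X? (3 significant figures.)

V_th is the unloaded tap voltage: V_supply · R2/(R1+R2) = 3.62 × 0.7152 = 2.589 V.

V_th ≈ 2.59 V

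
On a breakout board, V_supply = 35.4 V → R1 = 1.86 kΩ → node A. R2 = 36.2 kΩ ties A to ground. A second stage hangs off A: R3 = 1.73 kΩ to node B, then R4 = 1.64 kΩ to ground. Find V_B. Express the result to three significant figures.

The second stage (R3 + R4 = 3.370 kΩ) loads node A in parallel with R2.
R2 ‖ (R3+R4) = 3.083 kΩ.
V_A = 35.4 × 3.083/(1.86 + 3.083) = 22.08 V.
Stage 2 is unloaded, so V_B = V_A · R4/(R3+R4) = 22.08 × 1.64/3.370 = 10.74 V.

V_B ≈ 10.7 V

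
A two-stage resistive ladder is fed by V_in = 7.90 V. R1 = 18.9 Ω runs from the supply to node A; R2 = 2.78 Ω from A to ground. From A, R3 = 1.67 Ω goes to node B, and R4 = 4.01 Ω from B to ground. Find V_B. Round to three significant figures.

Looking into the second stage from A: R3 + R4 = 5.680 Ω appears in parallel with R2.
R2 ‖ (R3+R4) = 1.866 Ω.
V_A = 7.90 × 1.866/(18.9 + 1.866) = 0.7100 V.
Stage 2 is unloaded, so V_B = V_A · R4/(R3+R4) = 0.7100 × 4.01/5.680 = 0.5013 V.

V_B ≈ 0.501 V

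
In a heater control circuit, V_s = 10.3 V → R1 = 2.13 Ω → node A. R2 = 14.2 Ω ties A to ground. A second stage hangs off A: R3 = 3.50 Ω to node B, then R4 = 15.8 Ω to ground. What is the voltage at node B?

V_B ≈ 6.69 V

Looking into the second stage from A: R3 + R4 = 19.30 Ω appears in parallel with R2.
R2 ‖ (R3+R4) = 8.181 Ω.
So V_A = 10.3 × 0.7934 = 8.172 V.
V_B = V_A × 0.8187 = 6.690 V.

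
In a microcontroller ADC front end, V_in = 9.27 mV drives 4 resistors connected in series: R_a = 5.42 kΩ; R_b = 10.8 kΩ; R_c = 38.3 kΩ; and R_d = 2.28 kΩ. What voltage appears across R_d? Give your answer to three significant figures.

Total series resistance ΣR = 5.42 + 10.8 + 38.3 + 2.28 = 56.80 kΩ.
Voltage divider: V = V_in · (2.280 / 56.80) = 9.27 × 0.04014 = 0.3721 mV.

V ≈ 0.372 mV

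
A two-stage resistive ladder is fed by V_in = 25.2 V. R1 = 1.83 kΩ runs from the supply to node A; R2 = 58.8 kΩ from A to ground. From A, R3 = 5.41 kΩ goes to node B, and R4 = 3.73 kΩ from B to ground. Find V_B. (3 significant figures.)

Looking into the second stage from A: R3 + R4 = 9.140 kΩ appears in parallel with R2.
R2 ‖ (R3+R4) = 7.910 kΩ.
V_A = 25.2 × 7.910/(1.83 + 7.910) = 20.47 V.
Then the unloaded second divider: V_B = V_A × R4/(R3+R4) = 20.47 × 0.4081 = 8.352 V.

V_B ≈ 8.35 V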